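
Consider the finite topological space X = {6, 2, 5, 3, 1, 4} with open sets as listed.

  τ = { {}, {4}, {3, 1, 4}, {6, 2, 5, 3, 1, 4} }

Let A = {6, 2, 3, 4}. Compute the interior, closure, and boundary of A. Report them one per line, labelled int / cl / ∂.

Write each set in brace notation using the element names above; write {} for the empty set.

interior: largest open inside A is {4} (from {}, {4})
cl via duality: int({5, 1}) = {}, so X∖{} = {6, 2, 5, 3, 1, 4}
cl∖int = {6, 2, 5, 3, 1}

int(A) = {4}
cl(A)  = {6, 2, 5, 3, 1, 4}
∂A     = {6, 2, 5, 3, 1}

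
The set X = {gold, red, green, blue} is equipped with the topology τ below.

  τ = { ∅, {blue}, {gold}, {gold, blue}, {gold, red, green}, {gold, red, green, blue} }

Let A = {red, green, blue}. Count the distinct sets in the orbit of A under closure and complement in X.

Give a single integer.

complement {gold}; its interior {gold}; cl(A) = X∖{gold} = {red, green, blue}
With k = closure, c = complement:
  1. A     = {red, green, blue}
  2. cA    = {gold}
  3. kcA   = {gold, red, green}
  4. ckcA  = {blue}
k, c of each give nothing new

4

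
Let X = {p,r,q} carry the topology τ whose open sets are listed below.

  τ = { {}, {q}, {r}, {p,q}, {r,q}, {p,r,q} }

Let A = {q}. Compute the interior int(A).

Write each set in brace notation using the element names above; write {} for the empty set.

{q}

opens ⊆ A: {}, {q}; union → int = {q}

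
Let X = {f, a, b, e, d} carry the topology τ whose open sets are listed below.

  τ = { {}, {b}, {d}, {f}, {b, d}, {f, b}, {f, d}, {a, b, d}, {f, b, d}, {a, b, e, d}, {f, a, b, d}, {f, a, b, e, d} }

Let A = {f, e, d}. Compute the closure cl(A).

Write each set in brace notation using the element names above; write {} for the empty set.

{f, a, e, d}

X∖A={a, b}, int(X∖A)={b}, hence cl(A)={f, a, e, d}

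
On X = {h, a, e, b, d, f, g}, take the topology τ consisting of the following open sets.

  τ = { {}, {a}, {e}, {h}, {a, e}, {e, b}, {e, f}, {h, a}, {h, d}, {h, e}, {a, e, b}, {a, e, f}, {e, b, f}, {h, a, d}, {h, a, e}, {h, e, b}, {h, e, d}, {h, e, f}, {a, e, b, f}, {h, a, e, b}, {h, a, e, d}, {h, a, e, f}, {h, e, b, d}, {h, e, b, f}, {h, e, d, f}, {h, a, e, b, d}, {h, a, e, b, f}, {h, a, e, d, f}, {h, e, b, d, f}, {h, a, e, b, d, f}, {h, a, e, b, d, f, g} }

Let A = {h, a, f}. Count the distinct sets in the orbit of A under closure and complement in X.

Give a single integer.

10

X∖A={e, b, d, g}, int(X∖A)={e, b}, hence cl(A)={h, a, d, f, g}
Orbit (k=closure, c=complement):
  1. A     = {h, a, f}
  2. kA    = {h, a, d, f, g}
  3. cA    = {e, b, d, g}
  4. ckA   = {e, b}
  5. kcA   = {e, b, d, f, g}
  6. kckA  = {e, b, f, g}
  7. ckcA  = {h, a}
  8. ckckA = {h, a, d}
  9. kckcA = {h, a, d, g}
  10. ckckcA = {e, b, f}
(closed under both — stop)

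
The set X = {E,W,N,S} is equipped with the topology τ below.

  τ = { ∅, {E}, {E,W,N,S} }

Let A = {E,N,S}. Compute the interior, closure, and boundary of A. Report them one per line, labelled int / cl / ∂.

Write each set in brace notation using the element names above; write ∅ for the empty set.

int(A) = {E}
cl(A)  = {E,W,N,S}
∂A     = {W,N,S}

interior: largest open inside A is {E} (from ∅, {E})
cl via duality: int({W}) = ∅, so X∖∅ = {E,W,N,S}
cl∖int = {W,N,S}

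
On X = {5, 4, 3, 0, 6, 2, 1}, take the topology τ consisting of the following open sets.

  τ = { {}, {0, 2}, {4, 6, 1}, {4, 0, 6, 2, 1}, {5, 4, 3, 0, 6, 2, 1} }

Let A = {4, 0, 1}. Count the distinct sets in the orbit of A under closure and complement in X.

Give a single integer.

4

closure: X∖int(X∖A) = X∖{} = {5, 4, 3, 0, 6, 2, 1}
Let k=closure and c=complement:
  1. A     = {4, 0, 1}
  2. kA    = {5, 4, 3, 0, 6, 2, 1}
  3. cA    = {5, 3, 6, 2}
  4. ckA   = {}
— saturated at 4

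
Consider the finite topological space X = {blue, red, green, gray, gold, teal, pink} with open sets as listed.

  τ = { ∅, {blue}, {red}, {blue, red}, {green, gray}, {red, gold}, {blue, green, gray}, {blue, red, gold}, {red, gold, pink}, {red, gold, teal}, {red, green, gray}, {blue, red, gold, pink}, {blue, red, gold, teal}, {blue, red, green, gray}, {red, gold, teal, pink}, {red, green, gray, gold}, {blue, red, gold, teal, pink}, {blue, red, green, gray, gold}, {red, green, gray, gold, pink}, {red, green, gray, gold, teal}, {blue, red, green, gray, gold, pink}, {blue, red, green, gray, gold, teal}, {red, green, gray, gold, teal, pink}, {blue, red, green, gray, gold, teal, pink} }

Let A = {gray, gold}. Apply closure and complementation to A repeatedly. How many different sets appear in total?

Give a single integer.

8

X∖A={blue, red, green, teal, pink}, int(X∖A)={blue, red}, hence cl(A)={green, gray, gold, teal, pink}
Orbit (k=closure, c=complement):
  1. A     = {gray, gold}
  2. kA    = {green, gray, gold, teal, pink}
  3. cA    = {blue, red, green, teal, pink}
  4. ckA   = {blue, red}
  5. kcA   = {blue, red, green, gray, gold, teal, pink}
  6. kckA  = {blue, red, gold, teal, pink}
  7. ckcA  = ∅
  8. ckckA = {green, gray}
(closed under both — stop)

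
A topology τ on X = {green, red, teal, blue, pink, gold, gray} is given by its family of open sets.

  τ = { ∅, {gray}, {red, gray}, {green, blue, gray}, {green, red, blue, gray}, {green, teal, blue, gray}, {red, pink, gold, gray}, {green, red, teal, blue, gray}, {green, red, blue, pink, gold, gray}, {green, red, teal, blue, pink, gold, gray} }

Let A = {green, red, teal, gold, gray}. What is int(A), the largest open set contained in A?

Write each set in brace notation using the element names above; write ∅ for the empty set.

{red, gray}

U open, U⊆A: ∅, {gray}, {red, gray}. int(A) = ⋃ = {red, gray}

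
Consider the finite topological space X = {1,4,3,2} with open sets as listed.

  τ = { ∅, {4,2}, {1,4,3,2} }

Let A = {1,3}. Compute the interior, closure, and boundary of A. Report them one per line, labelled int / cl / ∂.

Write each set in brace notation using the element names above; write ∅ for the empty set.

int(A) = ∅
cl(A)  = {1,3}
∂A     = {1,3}

open subsets of A: ∅; so int(A) = ∅
closure: X∖int(X∖A) = X∖{4,2} = {1,3}
∂A = {1,3} minus ∅ = {1,3}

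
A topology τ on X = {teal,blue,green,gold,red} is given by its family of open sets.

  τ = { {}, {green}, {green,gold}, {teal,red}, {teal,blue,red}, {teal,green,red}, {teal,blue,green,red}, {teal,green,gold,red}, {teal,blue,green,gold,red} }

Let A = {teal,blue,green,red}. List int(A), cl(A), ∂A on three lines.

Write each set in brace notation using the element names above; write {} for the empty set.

U open, U⊆A: {}, {green}, {teal,red}, {teal,green,red}, {teal,blue,red}, {teal,blue,green,red}. int(A) = ⋃ = {teal,blue,green,red}
X∖A={gold}, int(X∖A)={}, hence cl(A)={teal,blue,green,gold,red}
∂A: remove int from cl → {gold}

int(A) = {teal,blue,green,red}
cl(A)  = {teal,blue,green,gold,red}
∂A     = {gold}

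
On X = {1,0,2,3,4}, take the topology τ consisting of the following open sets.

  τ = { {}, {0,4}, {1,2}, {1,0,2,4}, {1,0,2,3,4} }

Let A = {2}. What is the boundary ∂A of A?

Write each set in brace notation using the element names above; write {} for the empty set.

{1,2,3}

interior: largest open inside A is {} (from {})
cl via duality: int({1,0,3,4}) = {0,4}, so X∖{0,4} = {1,2,3}
cl∖int = {1,2,3}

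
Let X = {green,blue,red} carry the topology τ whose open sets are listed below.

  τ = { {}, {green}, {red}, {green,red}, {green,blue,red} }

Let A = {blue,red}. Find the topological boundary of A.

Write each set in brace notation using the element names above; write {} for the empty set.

opens ⊆ A: {}, {red}; union → int = {red}
complement {green}; its interior {green}; cl(A) = X∖{green} = {blue,red}
boundary = {blue,red} ∖ {red} = {blue}

{blue}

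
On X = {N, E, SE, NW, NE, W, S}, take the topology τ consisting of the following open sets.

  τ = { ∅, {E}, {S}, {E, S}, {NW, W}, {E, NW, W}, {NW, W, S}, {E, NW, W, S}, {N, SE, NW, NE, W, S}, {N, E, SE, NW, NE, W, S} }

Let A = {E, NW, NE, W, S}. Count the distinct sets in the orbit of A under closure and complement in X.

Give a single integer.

6

cl via duality: int({N, SE}) = ∅, so X∖∅ = {N, E, SE, NW, NE, W, S}
Write k for closure, c for complement:
  1. A     = {E, NW, NE, W, S}
  2. kA    = {N, E, SE, NW, NE, W, S}
  3. cA    = {N, SE}
  4. ckA   = ∅
  5. kcA   = {N, SE, NE}
  6. ckcA  = {E, NW, W, S}
applying k or c yields no new set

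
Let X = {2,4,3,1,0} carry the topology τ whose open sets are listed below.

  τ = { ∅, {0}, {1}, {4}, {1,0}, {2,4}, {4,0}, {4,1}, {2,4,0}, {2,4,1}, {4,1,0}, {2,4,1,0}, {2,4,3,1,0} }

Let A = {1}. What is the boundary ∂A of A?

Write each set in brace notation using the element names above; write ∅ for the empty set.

U open, U⊆A: ∅, {1}. int(A) = ⋃ = {1}
X∖A={2,4,3,0}, int(X∖A)={2,4,0}, hence cl(A)={3,1}
∂A: remove int from cl → {3}

{3}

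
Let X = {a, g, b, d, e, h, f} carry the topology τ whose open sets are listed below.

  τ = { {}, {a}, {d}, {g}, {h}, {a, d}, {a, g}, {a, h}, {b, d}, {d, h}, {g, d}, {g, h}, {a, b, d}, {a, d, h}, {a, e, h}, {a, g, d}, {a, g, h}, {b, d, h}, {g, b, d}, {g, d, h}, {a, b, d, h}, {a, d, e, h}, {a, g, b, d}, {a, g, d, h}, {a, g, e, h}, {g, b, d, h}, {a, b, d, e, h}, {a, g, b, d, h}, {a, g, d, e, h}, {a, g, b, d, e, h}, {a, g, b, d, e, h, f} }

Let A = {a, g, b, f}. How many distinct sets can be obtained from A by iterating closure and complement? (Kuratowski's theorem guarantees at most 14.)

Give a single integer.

8

complement {d, e, h}; its interior {d, h}; cl(A) = X∖{d, h} = {a, g, b, e, f}
With k = closure, c = complement:
  1. A     = {a, g, b, f}
  2. kA    = {a, g, b, e, f}
  3. cA    = {d, e, h}
  4. ckA   = {d, h}
  5. kcA   = {b, d, e, h, f}
  6. ckcA  = {a, g}
  7. kckcA = {a, g, e, f}
  8. ckckcA = {b, d, h}
k, c of each give nothing new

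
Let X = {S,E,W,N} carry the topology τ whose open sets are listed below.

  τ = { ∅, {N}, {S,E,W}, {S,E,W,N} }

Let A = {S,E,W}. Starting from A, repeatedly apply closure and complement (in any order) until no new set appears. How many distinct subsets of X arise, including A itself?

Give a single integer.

2

closure: X∖int(X∖A) = X∖{N} = {S,E,W}
Let k=closure and c=complement:
  1. A     = {S,E,W}
  2. cA    = {N}
— saturated at 2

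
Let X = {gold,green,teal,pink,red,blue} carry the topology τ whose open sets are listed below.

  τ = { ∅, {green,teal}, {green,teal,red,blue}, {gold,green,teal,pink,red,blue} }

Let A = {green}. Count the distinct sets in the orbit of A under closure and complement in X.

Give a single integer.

cl via duality: int({gold,teal,pink,red,blue}) = ∅, so X∖∅ = {gold,green,teal,pink,red,blue}
Write k for closure, c for complement:
  1. A     = {green}
  2. kA    = {gold,green,teal,pink,red,blue}
  3. cA    = {gold,teal,pink,red,blue}
  4. ckA   = ∅
applying k or c yields no new set

4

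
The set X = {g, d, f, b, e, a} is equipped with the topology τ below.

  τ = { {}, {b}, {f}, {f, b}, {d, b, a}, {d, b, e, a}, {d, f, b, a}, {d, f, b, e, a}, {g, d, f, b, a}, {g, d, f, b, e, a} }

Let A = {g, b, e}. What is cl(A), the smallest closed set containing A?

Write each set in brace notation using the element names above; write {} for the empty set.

complement {d, f, a}; its interior {f}; cl(A) = X∖{f} = {g, d, b, e, a}

{g, d, b, e, a}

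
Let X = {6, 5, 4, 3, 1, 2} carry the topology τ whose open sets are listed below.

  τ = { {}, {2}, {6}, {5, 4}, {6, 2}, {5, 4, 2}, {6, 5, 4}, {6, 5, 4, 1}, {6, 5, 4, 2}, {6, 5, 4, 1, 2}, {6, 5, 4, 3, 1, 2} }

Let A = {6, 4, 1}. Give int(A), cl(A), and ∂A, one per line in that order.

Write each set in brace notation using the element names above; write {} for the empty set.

interior: largest open inside A is {6} (from {}, {6})
cl via duality: int({5, 3, 2}) = {2}, so X∖{2} = {6, 5, 4, 3, 1}
cl∖int = {5, 4, 3, 1}

int(A) = {6}
cl(A)  = {6, 5, 4, 3, 1}
∂A     = {5, 4, 3, 1}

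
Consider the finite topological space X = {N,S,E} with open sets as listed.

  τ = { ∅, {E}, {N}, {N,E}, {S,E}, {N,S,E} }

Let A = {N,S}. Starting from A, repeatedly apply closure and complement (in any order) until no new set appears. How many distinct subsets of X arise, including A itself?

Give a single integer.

closure: X∖int(X∖A) = X∖{E} = {N,S}
Let k=closure and c=complement:
  1. A     = {N,S}
  2. cA    = {E}
  3. kcA   = {S,E}
  4. ckcA  = {N}
— saturated at 4

4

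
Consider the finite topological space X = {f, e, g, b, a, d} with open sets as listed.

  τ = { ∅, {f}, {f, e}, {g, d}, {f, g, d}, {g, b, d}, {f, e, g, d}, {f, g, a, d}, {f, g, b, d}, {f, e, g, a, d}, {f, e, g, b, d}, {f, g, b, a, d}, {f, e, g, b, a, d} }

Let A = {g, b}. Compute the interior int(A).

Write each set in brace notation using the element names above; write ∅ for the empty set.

interior: largest open inside A is ∅ (from ∅)

∅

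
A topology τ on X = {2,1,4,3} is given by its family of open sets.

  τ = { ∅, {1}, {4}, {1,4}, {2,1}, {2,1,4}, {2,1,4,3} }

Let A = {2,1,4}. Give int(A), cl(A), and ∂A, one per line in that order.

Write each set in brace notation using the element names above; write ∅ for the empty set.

int(A) = {2,1,4}
cl(A)  = {2,1,4,3}
∂A     = {3}

U open, U⊆A: ∅, {4}, {1}, {2,1}, {1,4}, {2,1,4}. int(A) = ⋃ = {2,1,4}
X∖A={3}, int(X∖A)=∅, hence cl(A)={2,1,4,3}
∂A: remove int from cl → {3}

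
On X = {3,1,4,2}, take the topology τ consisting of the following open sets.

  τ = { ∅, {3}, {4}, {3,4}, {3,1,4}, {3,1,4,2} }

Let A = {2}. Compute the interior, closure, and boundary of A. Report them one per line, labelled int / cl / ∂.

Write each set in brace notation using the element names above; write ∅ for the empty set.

int(A) = ∅
cl(A)  = {2}
∂A     = {2}

interior: largest open inside A is ∅ (from ∅)
cl via duality: int({3,1,4}) = {3,1,4}, so X∖{3,1,4} = {2}
cl∖int = {2}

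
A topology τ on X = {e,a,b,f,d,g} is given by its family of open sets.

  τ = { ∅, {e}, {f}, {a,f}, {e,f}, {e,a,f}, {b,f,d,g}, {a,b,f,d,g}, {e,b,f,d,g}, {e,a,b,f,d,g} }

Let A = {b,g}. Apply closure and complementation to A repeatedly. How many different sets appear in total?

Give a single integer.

closure: X∖int(X∖A) = X∖{e,a,f} = {b,d,g}
Let k=closure and c=complement:
  1. A     = {b,g}
  2. kA    = {b,d,g}
  3. cA    = {e,a,f,d}
  4. ckA   = {e,a,f}
  5. kcA   = {e,a,b,f,d,g}
  6. ckcA  = ∅
— saturated at 6

6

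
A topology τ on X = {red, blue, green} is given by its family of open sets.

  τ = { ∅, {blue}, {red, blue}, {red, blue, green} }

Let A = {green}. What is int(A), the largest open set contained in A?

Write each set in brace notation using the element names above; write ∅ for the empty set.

interior: largest open inside A is ∅ (from ∅)

∅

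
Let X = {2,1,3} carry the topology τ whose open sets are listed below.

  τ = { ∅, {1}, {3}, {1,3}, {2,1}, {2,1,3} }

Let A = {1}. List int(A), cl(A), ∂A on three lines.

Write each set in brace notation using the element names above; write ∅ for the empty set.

int(A) = {1}
cl(A)  = {2,1}
∂A     = {2}

open subsets of A: ∅, {1}; so int(A) = {1}
closure: X∖int(X∖A) = X∖{3} = {2,1}
∂A = {2,1} minus {1} = {2}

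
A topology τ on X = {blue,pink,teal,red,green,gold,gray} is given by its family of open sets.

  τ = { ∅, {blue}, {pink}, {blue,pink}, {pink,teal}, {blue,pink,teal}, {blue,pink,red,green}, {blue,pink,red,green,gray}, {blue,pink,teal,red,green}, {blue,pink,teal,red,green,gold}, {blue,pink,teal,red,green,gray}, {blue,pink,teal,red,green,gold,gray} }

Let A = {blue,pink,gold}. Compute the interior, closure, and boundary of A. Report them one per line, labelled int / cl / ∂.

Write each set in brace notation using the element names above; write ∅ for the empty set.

int(A) = {blue,pink}
cl(A)  = {blue,pink,teal,red,green,gold,gray}
∂A     = {teal,red,green,gold,gray}

opens ⊆ A: ∅, {pink}, {blue}, {blue,pink}; union → int = {blue,pink}
complement {teal,red,green,gray}; its interior ∅; cl(A) = X∖∅ = {blue,pink,teal,red,green,gold,gray}
boundary = {blue,pink,teal,red,green,gold,gray} ∖ {blue,pink} = {teal,red,green,gold,gray}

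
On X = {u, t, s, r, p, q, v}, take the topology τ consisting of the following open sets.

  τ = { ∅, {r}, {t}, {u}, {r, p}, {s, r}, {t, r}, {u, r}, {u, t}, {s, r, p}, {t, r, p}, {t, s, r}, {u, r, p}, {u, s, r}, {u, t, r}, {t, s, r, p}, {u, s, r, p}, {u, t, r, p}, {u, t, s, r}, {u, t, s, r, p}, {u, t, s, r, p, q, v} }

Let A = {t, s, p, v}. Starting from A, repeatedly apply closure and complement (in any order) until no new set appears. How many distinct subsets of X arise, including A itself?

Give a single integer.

closure: X∖int(X∖A) = X∖{u, r} = {t, s, p, q, v}
Let k=closure and c=complement:
  1. A     = {t, s, p, v}
  2. kA    = {t, s, p, q, v}
  3. cA    = {u, r, q}
  4. ckA   = {u, r}
  5. kcA   = {u, s, r, p, q, v}
  6. ckcA  = {t}
  7. kckcA = {t, q, v}
  8. ckckcA = {u, s, r, p}
— saturated at 8

8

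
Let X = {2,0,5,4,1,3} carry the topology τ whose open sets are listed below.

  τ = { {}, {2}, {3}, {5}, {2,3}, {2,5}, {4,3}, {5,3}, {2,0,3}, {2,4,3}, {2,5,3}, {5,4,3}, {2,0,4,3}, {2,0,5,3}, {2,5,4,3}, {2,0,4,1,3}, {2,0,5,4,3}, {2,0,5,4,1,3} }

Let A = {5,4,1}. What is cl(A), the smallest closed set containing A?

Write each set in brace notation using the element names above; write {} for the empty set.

{5,4,1}

cl via duality: int({2,0,3}) = {2,0,3}, so X∖{2,0,3} = {5,4,1}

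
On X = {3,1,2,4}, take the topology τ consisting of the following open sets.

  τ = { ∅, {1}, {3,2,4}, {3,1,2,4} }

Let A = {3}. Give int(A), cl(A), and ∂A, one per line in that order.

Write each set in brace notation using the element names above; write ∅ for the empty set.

interior: largest open inside A is ∅ (from ∅)
cl via duality: int({1,2,4}) = {1}, so X∖{1} = {3,2,4}
cl∖int = {3,2,4}

int(A) = ∅
cl(A)  = {3,2,4}
∂A     = {3,2,4}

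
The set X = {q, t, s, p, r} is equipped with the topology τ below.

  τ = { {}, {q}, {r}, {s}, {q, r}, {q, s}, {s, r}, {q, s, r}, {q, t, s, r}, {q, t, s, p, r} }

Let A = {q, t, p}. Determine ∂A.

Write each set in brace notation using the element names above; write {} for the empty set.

{t, p}

U open, U⊆A: {}, {q}. int(A) = ⋃ = {q}
X∖A={s, r}, int(X∖A)={s, r}, hence cl(A)={q, t, p}
∂A: remove int from cl → {t, p}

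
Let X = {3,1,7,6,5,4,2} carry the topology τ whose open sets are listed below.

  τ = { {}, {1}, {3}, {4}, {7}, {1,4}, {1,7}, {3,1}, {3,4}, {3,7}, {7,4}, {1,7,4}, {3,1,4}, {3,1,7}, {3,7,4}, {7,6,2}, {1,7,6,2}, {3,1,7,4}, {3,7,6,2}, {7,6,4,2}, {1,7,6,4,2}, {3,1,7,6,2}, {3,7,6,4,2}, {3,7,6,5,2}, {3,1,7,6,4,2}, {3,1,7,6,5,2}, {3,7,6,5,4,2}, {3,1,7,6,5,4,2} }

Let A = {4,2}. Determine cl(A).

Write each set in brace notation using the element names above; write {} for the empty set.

complement {3,1,7,6,5}; its interior {3,1,7}; cl(A) = X∖{3,1,7} = {6,5,4,2}

{6,5,4,2}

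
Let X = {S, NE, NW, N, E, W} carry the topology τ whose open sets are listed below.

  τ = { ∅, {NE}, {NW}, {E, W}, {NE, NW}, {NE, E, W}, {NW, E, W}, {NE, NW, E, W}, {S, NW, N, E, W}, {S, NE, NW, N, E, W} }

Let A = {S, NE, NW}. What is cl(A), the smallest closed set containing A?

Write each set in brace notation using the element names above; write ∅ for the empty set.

{S, NE, NW, N}

cl via duality: int({N, E, W}) = {E, W}, so X∖{E, W} = {S, NE, NW, N}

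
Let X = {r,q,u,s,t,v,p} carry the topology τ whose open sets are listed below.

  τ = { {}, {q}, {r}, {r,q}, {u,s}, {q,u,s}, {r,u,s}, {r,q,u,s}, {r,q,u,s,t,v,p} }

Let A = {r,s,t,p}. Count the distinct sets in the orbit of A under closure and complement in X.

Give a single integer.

X∖A={q,u,v}, int(X∖A)={q}, hence cl(A)={r,u,s,t,v,p}
Orbit (k=closure, c=complement):
  1. A     = {r,s,t,p}
  2. kA    = {r,u,s,t,v,p}
  3. cA    = {q,u,v}
  4. ckA   = {q}
  5. kcA   = {q,u,s,t,v,p}
  6. kckA  = {q,t,v,p}
  7. ckcA  = {r}
  8. ckckA = {r,u,s}
  9. kckcA = {r,t,v,p}
  10. ckckcA = {q,u,s}
(closed under both — stop)

10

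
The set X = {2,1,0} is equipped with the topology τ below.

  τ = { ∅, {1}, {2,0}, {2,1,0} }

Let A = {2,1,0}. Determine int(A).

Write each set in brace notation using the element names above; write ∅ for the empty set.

{2,1,0}

open subsets of A: ∅, {1}, {2,0}, {2,1,0}; so int(A) = {2,1,0}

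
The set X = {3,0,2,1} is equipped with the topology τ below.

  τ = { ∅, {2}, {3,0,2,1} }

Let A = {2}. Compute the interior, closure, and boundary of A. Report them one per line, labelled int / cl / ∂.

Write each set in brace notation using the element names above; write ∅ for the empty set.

open subsets of A: ∅, {2}; so int(A) = {2}
closure: X∖int(X∖A) = X∖∅ = {3,0,2,1}
∂A = {3,0,2,1} minus {2} = {3,0,1}

int(A) = {2}
cl(A)  = {3,0,2,1}
∂A     = {3,0,1}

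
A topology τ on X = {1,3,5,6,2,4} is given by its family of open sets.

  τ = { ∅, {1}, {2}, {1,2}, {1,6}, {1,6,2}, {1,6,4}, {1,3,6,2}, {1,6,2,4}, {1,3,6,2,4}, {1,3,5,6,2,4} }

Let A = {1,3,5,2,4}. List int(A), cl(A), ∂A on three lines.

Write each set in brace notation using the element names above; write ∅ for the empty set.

int(A) = {1,2}
cl(A)  = {1,3,5,6,2,4}
∂A     = {3,5,6,4}

interior: largest open inside A is {1,2} (from ∅, {2}, {1}, {1,2})
cl via duality: int({6}) = ∅, so X∖∅ = {1,3,5,6,2,4}
cl∖int = {3,5,6,4}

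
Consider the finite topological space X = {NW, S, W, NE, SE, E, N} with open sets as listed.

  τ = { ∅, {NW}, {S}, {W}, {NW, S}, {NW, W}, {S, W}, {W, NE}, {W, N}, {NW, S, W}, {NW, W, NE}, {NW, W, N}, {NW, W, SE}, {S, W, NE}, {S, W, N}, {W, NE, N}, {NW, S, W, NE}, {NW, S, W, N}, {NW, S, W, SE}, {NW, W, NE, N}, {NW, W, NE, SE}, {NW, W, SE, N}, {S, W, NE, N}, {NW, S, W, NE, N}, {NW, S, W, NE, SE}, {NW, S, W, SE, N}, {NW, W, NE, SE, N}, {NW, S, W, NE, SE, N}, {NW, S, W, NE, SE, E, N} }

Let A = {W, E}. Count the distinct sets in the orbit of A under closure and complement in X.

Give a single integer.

8

complement {NW, S, NE, SE, N}; its interior {NW, S}; cl(A) = X∖{NW, S} = {W, NE, SE, E, N}
With k = closure, c = complement:
  1. A     = {W, E}
  2. kA    = {W, NE, SE, E, N}
  3. cA    = {NW, S, NE, SE, N}
  4. ckA   = {NW, S}
  5. kcA   = {NW, S, NE, SE, E, N}
  6. kckA  = {NW, S, SE, E}
  7. ckcA  = {W}
  8. ckckA = {W, NE, N}
k, c of each give nothing new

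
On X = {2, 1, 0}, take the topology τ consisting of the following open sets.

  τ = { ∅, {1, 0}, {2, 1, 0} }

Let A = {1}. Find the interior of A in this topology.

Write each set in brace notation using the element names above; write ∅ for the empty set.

opens ⊆ A: ∅; union → int = ∅

∅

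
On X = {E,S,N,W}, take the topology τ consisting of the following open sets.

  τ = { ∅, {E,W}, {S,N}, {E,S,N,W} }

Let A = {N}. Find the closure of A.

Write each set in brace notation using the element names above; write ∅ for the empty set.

{S,N}

X∖A={E,S,W}, int(X∖A)={E,W}, hence cl(A)={S,N}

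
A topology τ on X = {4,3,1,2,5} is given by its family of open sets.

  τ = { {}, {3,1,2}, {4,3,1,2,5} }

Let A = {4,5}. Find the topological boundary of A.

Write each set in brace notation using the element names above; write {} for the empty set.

open subsets of A: {}; so int(A) = {}
closure: X∖int(X∖A) = X∖{3,1,2} = {4,5}
∂A = {4,5} minus {} = {4,5}

{4,5}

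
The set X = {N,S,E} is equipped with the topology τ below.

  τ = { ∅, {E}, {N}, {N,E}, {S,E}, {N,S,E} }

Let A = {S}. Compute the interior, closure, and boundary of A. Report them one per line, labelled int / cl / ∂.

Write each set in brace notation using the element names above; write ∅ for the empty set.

interior: largest open inside A is ∅ (from ∅)
cl via duality: int({N,E}) = {N,E}, so X∖{N,E} = {S}
cl∖int = {S}

int(A) = ∅
cl(A)  = {S}
∂A     = {S}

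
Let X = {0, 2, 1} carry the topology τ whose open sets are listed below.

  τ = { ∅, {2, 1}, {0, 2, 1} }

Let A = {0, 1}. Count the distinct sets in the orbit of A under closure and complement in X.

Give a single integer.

cl via duality: int({2}) = ∅, so X∖∅ = {0, 2, 1}
Write k for closure, c for complement:
  1. A     = {0, 1}
  2. kA    = {0, 2, 1}
  3. cA    = {2}
  4. ckA   = ∅
applying k or c yields no new set

4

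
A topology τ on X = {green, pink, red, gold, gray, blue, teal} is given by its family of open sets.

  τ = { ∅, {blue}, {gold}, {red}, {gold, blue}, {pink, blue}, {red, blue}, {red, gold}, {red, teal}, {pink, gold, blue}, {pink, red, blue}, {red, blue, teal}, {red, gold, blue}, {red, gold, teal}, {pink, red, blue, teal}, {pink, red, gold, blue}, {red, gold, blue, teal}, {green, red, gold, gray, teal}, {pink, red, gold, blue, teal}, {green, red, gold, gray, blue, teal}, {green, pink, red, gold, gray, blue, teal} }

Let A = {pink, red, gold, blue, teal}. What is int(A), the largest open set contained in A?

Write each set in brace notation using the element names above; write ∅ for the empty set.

{pink, red, gold, blue, teal}

interior: largest open inside A is {pink, red, gold, blue, teal} (from ∅, {gold}, {red}, {blue}, {gold, blue}, {red, gold}, {red, teal}, {pink, blue}, {red, blue}, {red, blue, teal}, {red, gold, teal}, {pink, gold, blue}, {red, gold, blue}, {pink, red, blue}, {red, gold, blue, teal}, {pink, red, blue, teal}, {pink, red, gold, blue}, {pink, red, gold, blue, teal})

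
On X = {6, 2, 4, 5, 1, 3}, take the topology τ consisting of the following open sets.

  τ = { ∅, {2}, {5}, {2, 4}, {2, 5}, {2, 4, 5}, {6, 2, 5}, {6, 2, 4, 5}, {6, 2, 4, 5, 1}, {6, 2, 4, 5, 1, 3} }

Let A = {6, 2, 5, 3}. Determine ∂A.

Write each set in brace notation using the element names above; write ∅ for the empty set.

interior: largest open inside A is {6, 2, 5} (from ∅, {2}, {5}, {2, 5}, {6, 2, 5})
cl via duality: int({4, 1}) = ∅, so X∖∅ = {6, 2, 4, 5, 1, 3}
cl∖int = {4, 1, 3}

{4, 1, 3}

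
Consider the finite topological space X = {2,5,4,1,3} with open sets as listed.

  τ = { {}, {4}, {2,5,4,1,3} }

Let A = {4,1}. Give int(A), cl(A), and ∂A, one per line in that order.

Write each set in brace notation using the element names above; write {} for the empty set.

int(A) = {4}
cl(A)  = {2,5,4,1,3}
∂A     = {2,5,1,3}

U open, U⊆A: {}, {4}. int(A) = ⋃ = {4}
X∖A={2,5,3}, int(X∖A)={}, hence cl(A)={2,5,4,1,3}
∂A: remove int from cl → {2,5,1,3}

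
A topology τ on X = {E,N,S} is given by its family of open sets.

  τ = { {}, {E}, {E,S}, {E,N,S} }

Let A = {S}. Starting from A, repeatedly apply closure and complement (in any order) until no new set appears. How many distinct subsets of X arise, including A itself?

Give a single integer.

cl via duality: int({E,N}) = {E}, so X∖{E} = {N,S}
Write k for closure, c for complement:
  1. A     = {S}
  2. kA    = {N,S}
  3. cA    = {E,N}
  4. ckA   = {E}
  5. kcA   = {E,N,S}
  6. ckcA  = {}
applying k or c yields no new set

6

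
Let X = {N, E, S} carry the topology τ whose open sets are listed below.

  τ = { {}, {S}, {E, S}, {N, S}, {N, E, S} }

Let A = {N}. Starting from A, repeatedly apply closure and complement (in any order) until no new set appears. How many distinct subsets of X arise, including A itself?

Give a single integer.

complement {E, S}; its interior {E, S}; cl(A) = X∖{E, S} = {N}
With k = closure, c = complement:
  1. A     = {N}
  2. cA    = {E, S}
  3. kcA   = {N, E, S}
  4. ckcA  = {}
k, c of each give nothing new

4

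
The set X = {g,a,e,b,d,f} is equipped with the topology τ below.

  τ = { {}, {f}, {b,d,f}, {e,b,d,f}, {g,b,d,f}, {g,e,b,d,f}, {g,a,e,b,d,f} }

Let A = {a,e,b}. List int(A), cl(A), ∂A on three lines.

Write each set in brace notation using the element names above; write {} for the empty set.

int(A) = {}
cl(A)  = {g,a,e,b,d}
∂A     = {g,a,e,b,d}

U open, U⊆A: {}. int(A) = ⋃ = {}
X∖A={g,d,f}, int(X∖A)={f}, hence cl(A)={g,a,e,b,d}
∂A: remove int from cl → {g,a,e,b,d}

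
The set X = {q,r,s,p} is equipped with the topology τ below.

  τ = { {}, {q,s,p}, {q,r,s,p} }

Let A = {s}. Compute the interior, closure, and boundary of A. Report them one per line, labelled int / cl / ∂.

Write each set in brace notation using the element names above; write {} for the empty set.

U open, U⊆A: {}. int(A) = ⋃ = {}
X∖A={q,r,p}, int(X∖A)={}, hence cl(A)={q,r,s,p}
∂A: remove int from cl → {q,r,s,p}

int(A) = {}
cl(A)  = {q,r,s,p}
∂A     = {q,r,s,p}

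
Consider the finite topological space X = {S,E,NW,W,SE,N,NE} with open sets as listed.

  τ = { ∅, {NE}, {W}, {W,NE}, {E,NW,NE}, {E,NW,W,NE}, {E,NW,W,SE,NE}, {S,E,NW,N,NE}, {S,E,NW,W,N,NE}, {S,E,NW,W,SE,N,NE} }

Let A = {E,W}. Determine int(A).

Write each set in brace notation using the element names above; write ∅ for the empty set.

opens ⊆ A: ∅, {W}; union → int = {W}

{W}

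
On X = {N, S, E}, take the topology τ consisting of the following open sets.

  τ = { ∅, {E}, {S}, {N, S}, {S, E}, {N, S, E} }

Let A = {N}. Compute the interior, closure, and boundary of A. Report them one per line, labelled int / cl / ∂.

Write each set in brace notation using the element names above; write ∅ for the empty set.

int(A) = ∅
cl(A)  = {N}
∂A     = {N}

open subsets of A: ∅; so int(A) = ∅
closure: X∖int(X∖A) = X∖{S, E} = {N}
∂A = {N} minus ∅ = {N}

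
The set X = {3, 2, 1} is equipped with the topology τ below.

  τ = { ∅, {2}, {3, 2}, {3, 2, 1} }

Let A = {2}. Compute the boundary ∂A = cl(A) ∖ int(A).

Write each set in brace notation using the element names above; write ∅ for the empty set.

U open, U⊆A: ∅, {2}. int(A) = ⋃ = {2}
X∖A={3, 1}, int(X∖A)=∅, hence cl(A)={3, 2, 1}
∂A: remove int from cl → {3, 1}

{3, 1}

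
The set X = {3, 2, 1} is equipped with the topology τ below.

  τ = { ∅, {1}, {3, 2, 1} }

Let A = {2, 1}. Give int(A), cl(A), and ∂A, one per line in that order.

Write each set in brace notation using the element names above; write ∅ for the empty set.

opens ⊆ A: ∅, {1}; union → int = {1}
complement {3}; its interior ∅; cl(A) = X∖∅ = {3, 2, 1}
boundary = {3, 2, 1} ∖ {1} = {3, 2}

int(A) = {1}
cl(A)  = {3, 2, 1}
∂A     = {3, 2}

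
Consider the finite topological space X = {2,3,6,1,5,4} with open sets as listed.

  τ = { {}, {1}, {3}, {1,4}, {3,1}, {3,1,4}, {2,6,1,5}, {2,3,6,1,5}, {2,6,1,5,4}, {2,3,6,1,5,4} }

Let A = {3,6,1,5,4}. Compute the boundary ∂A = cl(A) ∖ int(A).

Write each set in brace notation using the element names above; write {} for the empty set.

interior: largest open inside A is {3,1,4} (from {}, {3}, {1}, {3,1}, {1,4}, {3,1,4})
cl via duality: int({2}) = {}, so X∖{} = {2,3,6,1,5,4}
cl∖int = {2,6,5}

{2,6,5}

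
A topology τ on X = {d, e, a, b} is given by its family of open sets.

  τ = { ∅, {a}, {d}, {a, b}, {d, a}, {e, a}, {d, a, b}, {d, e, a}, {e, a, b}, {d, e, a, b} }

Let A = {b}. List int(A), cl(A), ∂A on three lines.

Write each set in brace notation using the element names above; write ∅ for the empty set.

U open, U⊆A: ∅. int(A) = ⋃ = ∅
X∖A={d, e, a}, int(X∖A)={d, e, a}, hence cl(A)={b}
∂A: remove int from cl → {b}

int(A) = ∅
cl(A)  = {b}
∂A     = {b}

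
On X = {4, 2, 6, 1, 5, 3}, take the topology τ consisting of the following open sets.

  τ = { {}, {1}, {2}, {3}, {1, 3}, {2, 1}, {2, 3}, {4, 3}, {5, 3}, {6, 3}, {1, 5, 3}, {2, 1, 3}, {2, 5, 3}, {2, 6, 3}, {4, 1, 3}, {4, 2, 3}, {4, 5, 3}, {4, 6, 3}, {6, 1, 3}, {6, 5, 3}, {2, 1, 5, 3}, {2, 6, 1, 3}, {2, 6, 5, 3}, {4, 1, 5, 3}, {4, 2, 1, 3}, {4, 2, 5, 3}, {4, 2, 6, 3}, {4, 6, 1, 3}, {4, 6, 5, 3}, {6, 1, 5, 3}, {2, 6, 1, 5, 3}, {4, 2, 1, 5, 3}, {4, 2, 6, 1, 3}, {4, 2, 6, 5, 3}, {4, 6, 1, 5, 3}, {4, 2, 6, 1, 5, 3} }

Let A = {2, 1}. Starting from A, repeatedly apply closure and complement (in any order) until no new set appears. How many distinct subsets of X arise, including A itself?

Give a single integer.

2

X∖A={4, 6, 5, 3}, int(X∖A)={4, 6, 5, 3}, hence cl(A)={2, 1}
Orbit (k=closure, c=complement):
  1. A     = {2, 1}
  2. cA    = {4, 6, 5, 3}
(closed under both — stop)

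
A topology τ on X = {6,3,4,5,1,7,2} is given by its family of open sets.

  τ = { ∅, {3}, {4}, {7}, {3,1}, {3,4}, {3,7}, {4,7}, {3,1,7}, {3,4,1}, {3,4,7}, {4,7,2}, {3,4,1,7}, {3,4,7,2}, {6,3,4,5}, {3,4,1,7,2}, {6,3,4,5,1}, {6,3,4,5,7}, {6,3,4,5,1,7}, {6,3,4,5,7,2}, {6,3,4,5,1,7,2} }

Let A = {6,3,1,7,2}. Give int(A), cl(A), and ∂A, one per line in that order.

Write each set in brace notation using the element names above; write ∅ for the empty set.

int(A) = {3,1,7}
cl(A)  = {6,3,5,1,7,2}
∂A     = {6,5,2}

U open, U⊆A: ∅, {7}, {3}, {3,1}, {3,7}, {3,1,7}. int(A) = ⋃ = {3,1,7}
X∖A={4,5}, int(X∖A)={4}, hence cl(A)={6,3,5,1,7,2}
∂A: remove int from cl → {6,5,2}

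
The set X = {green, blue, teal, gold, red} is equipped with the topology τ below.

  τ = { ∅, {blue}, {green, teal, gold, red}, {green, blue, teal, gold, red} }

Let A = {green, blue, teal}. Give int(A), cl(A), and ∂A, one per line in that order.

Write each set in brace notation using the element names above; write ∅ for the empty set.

int(A) = {blue}
cl(A)  = {green, blue, teal, gold, red}
∂A     = {green, teal, gold, red}

open subsets of A: ∅, {blue}; so int(A) = {blue}
closure: X∖int(X∖A) = X∖∅ = {green, blue, teal, gold, red}
∂A = {green, blue, teal, gold, red} minus {blue} = {green, teal, gold, red}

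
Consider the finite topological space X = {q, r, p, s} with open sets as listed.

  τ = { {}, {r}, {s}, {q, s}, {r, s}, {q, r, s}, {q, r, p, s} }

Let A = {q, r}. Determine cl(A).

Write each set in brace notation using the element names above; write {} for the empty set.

{q, r, p}

cl via duality: int({p, s}) = {s}, so X∖{s} = {q, r, p}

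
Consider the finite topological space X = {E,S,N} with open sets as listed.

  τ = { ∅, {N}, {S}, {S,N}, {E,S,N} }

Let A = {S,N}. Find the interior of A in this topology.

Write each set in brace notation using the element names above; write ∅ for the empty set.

opens ⊆ A: ∅, {S}, {N}, {S,N}; union → int = {S,N}

{S,N}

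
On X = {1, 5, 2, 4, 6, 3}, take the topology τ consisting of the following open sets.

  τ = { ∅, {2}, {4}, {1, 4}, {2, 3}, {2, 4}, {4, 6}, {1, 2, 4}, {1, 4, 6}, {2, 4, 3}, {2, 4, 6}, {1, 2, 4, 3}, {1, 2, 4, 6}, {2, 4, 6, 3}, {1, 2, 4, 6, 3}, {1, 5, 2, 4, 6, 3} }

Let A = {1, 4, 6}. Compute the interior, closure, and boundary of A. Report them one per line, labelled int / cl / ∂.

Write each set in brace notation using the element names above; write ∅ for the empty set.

int(A) = {1, 4, 6}
cl(A)  = {1, 5, 4, 6}
∂A     = {5}

U open, U⊆A: ∅, {4}, {1, 4}, {4, 6}, {1, 4, 6}. int(A) = ⋃ = {1, 4, 6}
X∖A={5, 2, 3}, int(X∖A)={2, 3}, hence cl(A)={1, 5, 4, 6}
∂A: remove int from cl → {5}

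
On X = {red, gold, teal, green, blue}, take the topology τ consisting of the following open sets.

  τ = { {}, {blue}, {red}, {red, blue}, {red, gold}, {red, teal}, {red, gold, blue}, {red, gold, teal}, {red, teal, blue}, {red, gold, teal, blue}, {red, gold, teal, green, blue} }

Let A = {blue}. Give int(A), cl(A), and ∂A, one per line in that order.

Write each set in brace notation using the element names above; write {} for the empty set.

int(A) = {blue}
cl(A)  = {green, blue}
∂A     = {green}

opens ⊆ A: {}, {blue}; union → int = {blue}
complement {red, gold, teal, green}; its interior {red, gold, teal}; cl(A) = X∖{red, gold, teal} = {green, blue}
boundary = {green, blue} ∖ {blue} = {green}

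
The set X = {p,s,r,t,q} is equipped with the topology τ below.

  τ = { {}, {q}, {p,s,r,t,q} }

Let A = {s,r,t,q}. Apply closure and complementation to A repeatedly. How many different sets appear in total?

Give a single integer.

6

complement {p}; its interior {}; cl(A) = X∖{} = {p,s,r,t,q}
With k = closure, c = complement:
  1. A     = {s,r,t,q}
  2. kA    = {p,s,r,t,q}
  3. cA    = {p}
  4. ckA   = {}
  5. kcA   = {p,s,r,t}
  6. ckcA  = {q}
k, c of each give nothing new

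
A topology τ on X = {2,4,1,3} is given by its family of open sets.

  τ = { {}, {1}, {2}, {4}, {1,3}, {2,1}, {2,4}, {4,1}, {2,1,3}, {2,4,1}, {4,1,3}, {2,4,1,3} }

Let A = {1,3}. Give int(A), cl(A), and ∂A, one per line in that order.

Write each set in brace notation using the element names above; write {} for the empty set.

int(A) = {1,3}
cl(A)  = {1,3}
∂A     = {}

open subsets of A: {}, {1}, {1,3}; so int(A) = {1,3}
closure: X∖int(X∖A) = X∖{2,4} = {1,3}
∂A = {1,3} minus {1,3} = {}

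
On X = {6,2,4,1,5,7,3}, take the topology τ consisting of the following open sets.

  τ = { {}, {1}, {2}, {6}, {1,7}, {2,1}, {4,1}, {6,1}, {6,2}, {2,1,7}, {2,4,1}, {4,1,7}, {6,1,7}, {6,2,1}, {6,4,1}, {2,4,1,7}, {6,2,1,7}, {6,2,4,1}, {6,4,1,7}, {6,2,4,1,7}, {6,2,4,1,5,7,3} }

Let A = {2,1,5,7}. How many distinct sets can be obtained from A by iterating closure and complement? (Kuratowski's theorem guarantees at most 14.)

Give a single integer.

complement {6,4,3}; its interior {6}; cl(A) = X∖{6} = {2,4,1,5,7,3}
With k = closure, c = complement:
  1. A     = {2,1,5,7}
  2. kA    = {2,4,1,5,7,3}
  3. cA    = {6,4,3}
  4. ckA   = {6}
  5. kcA   = {6,4,5,3}
  6. kckA  = {6,5,3}
  7. ckcA  = {2,1,7}
  8. ckckA = {2,4,1,7}
k, c of each give nothing new

8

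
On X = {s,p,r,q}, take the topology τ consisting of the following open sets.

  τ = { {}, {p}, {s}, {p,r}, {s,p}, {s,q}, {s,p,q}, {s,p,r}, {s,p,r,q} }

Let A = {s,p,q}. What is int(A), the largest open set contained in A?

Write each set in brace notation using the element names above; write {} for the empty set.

{s,p,q}

interior: largest open inside A is {s,p,q} (from {}, {s}, {p}, {s,q}, {s,p}, {s,p,q})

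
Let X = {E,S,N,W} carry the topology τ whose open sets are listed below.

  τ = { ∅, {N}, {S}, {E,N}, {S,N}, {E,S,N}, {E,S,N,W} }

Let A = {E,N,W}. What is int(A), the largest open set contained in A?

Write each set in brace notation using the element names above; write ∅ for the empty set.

{E,N}

opens ⊆ A: ∅, {N}, {E,N}; union → int = {E,N}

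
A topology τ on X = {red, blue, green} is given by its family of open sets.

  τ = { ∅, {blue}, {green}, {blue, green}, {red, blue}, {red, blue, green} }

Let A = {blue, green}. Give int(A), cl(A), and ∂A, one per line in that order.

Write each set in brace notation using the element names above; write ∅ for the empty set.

int(A) = {blue, green}
cl(A)  = {red, blue, green}
∂A     = {red}

open subsets of A: ∅, {blue}, {green}, {blue, green}; so int(A) = {blue, green}
closure: X∖int(X∖A) = X∖∅ = {red, blue, green}
∂A = {red, blue, green} minus {blue, green} = {red}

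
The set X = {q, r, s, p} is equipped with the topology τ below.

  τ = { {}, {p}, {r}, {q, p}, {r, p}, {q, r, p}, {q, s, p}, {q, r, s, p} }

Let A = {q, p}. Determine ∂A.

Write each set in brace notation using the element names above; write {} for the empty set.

opens ⊆ A: {}, {p}, {q, p}; union → int = {q, p}
complement {r, s}; its interior {r}; cl(A) = X∖{r} = {q, s, p}
boundary = {q, s, p} ∖ {q, p} = {s}

{s}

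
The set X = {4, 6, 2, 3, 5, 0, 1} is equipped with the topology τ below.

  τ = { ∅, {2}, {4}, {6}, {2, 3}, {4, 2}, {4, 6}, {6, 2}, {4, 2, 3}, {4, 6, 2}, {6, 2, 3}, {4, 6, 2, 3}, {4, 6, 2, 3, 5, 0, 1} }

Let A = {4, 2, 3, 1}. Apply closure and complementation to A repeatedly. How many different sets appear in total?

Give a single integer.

6

X∖A={6, 5, 0}, int(X∖A)={6}, hence cl(A)={4, 2, 3, 5, 0, 1}
Orbit (k=closure, c=complement):
  1. A     = {4, 2, 3, 1}
  2. kA    = {4, 2, 3, 5, 0, 1}
  3. cA    = {6, 5, 0}
  4. ckA   = {6}
  5. kcA   = {6, 5, 0, 1}
  6. ckcA  = {4, 2, 3}
(closed under both — stop)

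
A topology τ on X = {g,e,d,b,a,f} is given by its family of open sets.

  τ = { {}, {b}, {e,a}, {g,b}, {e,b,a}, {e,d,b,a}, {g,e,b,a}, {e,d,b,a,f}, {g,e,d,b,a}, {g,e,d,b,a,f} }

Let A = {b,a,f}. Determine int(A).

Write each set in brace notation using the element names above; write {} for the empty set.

U open, U⊆A: {}, {b}. int(A) = ⋃ = {b}

{b}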